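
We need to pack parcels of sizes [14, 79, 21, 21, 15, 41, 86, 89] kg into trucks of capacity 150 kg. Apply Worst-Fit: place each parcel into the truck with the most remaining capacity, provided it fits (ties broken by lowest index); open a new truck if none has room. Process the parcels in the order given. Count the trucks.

3

truck 1: place 14 kg, 136 kg left
truck 1: place 79 kg, 57 kg left
truck 1: place 21 kg, 36 kg left
truck 1: place 21 kg, 15 kg left
truck 1: place 15 kg, 0 kg left
truck 2: place 41 kg, 109 kg left
truck 2: place 86 kg, 23 kg left
truck 3: place 89 kg, 61 kg left
Final trucks: [14,79,21,21,15] [41,86] [89].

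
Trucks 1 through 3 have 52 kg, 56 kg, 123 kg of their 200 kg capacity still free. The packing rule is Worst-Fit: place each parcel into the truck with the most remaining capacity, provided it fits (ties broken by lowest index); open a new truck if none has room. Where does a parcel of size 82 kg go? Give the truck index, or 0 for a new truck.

3

Trucks with room: truck 3 (123 kg).
Most room is truck 3 with 123 kg free.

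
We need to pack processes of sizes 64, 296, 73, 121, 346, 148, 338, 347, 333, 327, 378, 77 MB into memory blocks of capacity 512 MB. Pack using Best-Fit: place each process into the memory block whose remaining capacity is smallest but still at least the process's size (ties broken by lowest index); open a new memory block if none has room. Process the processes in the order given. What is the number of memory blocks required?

memory block 1: place 64 MB, 448 MB left
memory block 1: place 296 MB, 152 MB left
memory block 1: place 73 MB, 79 MB left
memory block 2: place 121 MB, 391 MB left
memory block 2: place 346 MB, 45 MB left
memory block 3: place 148 MB, 364 MB left
memory block 3: place 338 MB, 26 MB left
memory block 4: place 347 MB, 165 MB left
memory block 5: place 333 MB, 179 MB left
memory block 6: place 327 MB, 185 MB left
memory block 7: place 378 MB, 134 MB left
memory block 1: place 77 MB, 2 MB left
Final memory blocks: [64,296,73,77] [121,346] [148,338] [347] [333] [327] [378].

7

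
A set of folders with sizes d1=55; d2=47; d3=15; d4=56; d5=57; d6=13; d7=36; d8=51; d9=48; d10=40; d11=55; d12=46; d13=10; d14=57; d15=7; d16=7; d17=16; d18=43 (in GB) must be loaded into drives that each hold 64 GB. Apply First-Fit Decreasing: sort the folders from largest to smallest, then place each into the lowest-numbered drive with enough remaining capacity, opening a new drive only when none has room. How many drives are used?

Sorted descending: 57, 57, 56, 55, 55, 51, 48, 47, 46, 43, 40, 36, 16, 15, 13, 10, 7, 7.
drive 1: place 57 GB, 7 GB left
drive 2: place 57 GB, 7 GB left
drive 3: place 56 GB, 8 GB left
drive 4: place 55 GB, 9 GB left
drive 5: place 55 GB, 9 GB left
drive 6: place 51 GB, 13 GB left
drive 7: place 48 GB, 16 GB left
drive 8: place 47 GB, 17 GB left
drive 9: place 46 GB, 18 GB left
drive 10: place 43 GB, 21 GB left
drive 11: place 40 GB, 24 GB left
drive 12: place 36 GB, 28 GB left
drive 7: place 16 GB, 0 GB left
drive 8: place 15 GB, 2 GB left
drive 6: place 13 GB, 0 GB left
drive 9: place 10 GB, 8 GB left
drive 1: place 7 GB, 0 GB left
drive 2: place 7 GB, 0 GB left

12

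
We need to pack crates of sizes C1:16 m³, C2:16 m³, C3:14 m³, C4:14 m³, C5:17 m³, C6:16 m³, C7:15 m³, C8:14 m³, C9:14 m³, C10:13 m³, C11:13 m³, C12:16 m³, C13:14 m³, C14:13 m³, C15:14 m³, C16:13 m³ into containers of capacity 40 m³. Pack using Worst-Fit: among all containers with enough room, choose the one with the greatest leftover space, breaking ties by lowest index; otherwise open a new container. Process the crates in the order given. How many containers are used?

C1 (16 m³) → container 1 (remaining 24 m³)
C2 (16 m³) → container 1 (remaining 8 m³)
C3 (14 m³) → container 2 (remaining 26 m³)
C4 (14 m³) → container 2 (remaining 12 m³)
C5 (17 m³) → container 3 (remaining 23 m³)
C6 (16 m³) → container 3 (remaining 7 m³)
C7 (15 m³) → container 4 (remaining 25 m³)
C8 (14 m³) → container 4 (remaining 11 m³)
C9 (14 m³) → container 5 (remaining 26 m³)
C10 (13 m³) → container 5 (remaining 13 m³)
C11 (13 m³) → container 5 (remaining 0 m³)
C12 (16 m³) → container 6 (remaining 24 m³)
C13 (14 m³) → container 6 (remaining 10 m³)
C14 (13 m³) → container 7 (remaining 27 m³)
C15 (14 m³) → container 7 (remaining 13 m³)
C16 (13 m³) → container 7 (remaining 0 m³)

7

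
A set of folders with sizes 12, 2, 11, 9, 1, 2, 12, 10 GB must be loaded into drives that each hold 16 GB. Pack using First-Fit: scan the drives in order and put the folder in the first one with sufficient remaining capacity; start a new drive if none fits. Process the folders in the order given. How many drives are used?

5

drive 1: place 12 GB, 4 GB left
drive 1: place 2 GB, 2 GB left
drive 2: place 11 GB, 5 GB left
drive 3: place 9 GB, 7 GB left
drive 1: place 1 GB, 1 GB left
drive 2: place 2 GB, 3 GB left
drive 4: place 12 GB, 4 GB left
drive 5: place 10 GB, 6 GB left
Final drives: [12,2,1] [11,2] [9] [12] [10].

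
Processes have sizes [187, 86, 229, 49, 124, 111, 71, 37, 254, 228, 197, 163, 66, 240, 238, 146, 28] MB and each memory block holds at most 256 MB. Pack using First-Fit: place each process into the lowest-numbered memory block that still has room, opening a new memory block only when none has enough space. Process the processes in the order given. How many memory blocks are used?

11 memory blocks

187 MB → memory block 1 (remaining 69 MB)
86 MB → memory block 2 (remaining 170 MB)
229 MB → memory block 3 (remaining 27 MB)
49 MB → memory block 1 (remaining 20 MB)
124 MB → memory block 2 (remaining 46 MB)
111 MB → memory block 4 (remaining 145 MB)
71 MB → memory block 4 (remaining 74 MB)
37 MB → memory block 2 (remaining 9 MB)
254 MB → memory block 5 (remaining 2 MB)
228 MB → memory block 6 (remaining 28 MB)
197 MB → memory block 7 (remaining 59 MB)
163 MB → memory block 8 (remaining 93 MB)
66 MB → memory block 4 (remaining 8 MB)
240 MB → memory block 9 (remaining 16 MB)
238 MB → memory block 10 (remaining 18 MB)
146 MB → memory block 11 (remaining 110 MB)
28 MB → memory block 6 (remaining 0 MB)
Final memory blocks: [187,49] [86,124,37] [229] [111,71,66] [254] [228,28] [197] [163] [240] [238] [146].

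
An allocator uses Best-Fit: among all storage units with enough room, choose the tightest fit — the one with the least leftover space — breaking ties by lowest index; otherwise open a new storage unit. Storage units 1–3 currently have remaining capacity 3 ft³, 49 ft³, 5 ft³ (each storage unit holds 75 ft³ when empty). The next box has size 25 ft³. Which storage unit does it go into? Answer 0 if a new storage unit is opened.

2

Storage units with room: storage unit 2 (49 ft³).
Tightest fit is storage unit 2 with 49 ft³ free.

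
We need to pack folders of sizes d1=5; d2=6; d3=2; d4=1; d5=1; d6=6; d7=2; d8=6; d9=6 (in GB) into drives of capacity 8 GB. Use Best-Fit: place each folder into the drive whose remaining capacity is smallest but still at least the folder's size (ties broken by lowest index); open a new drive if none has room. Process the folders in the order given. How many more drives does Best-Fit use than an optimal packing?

Best-Fit: [5,1,1] [6,2] [6,2] [6] [6] → 5 drives.
Total size 35 GB; any packing needs at least ⌈35/8⌉ = 5 drives.
So 5 is already optimal.

0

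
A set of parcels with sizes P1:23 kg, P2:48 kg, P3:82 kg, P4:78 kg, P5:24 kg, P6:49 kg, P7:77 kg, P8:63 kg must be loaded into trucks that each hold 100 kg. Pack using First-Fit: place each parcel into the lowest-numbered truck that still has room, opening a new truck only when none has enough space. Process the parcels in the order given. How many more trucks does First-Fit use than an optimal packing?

First-Fit: [23,48,24] [82] [78] [49] [77] [63] → 6 trucks.
Total size 444 kg; any packing needs at least ⌈444/100⌉ = 5 trucks.
An optimal packing achieves that bound: [82] [78] [77,23] [63,24] [49,48] → 5 trucks.
Excess: 6 − 5 = 1.

1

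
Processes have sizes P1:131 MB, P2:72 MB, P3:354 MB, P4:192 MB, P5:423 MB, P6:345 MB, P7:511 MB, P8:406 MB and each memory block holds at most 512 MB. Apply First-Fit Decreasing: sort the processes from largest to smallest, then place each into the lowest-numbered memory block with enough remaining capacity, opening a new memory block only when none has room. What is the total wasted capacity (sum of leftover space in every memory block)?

Sorted descending: 511, 423, 406, 354, 345, 192, 131, 72.
511 MB → memory block 1 (remaining 1 MB)
423 MB → memory block 2 (remaining 89 MB)
406 MB → memory block 3 (remaining 106 MB)
354 MB → memory block 4 (remaining 158 MB)
345 MB → memory block 5 (remaining 167 MB)
192 MB → memory block 6 (remaining 320 MB)
131 MB → memory block 4 (remaining 27 MB)
72 MB → memory block 2 (remaining 17 MB)
6 memory blocks × 512 MB = 3072 MB; used 2434 MB; unused 638 MB.

638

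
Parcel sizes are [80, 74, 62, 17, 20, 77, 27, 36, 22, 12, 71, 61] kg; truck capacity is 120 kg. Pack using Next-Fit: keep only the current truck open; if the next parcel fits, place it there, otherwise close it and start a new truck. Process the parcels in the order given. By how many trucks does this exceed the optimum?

1

Next-Fit: [80] [74] [62,17,20] [77,27] [36,22,12] [71] [61] → 7 trucks.
6 parcels exceed 60 kg (half the capacity), and no two of those can share a truck, so at least 6 trucks are needed.
An optimal packing achieves that bound: [80,36] [77,27,12] [74,22,20] [71,17] [62] [61] → 6 trucks.
Excess: 7 − 6 = 1.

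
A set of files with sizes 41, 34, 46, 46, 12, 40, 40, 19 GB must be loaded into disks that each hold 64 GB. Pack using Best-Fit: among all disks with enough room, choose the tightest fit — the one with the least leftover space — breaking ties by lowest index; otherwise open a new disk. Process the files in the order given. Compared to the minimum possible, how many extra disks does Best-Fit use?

0

Best-Fit: [41,19] [34] [46,12] [46] [40] [40] → 6 disks.
6 files exceed 32 GB (half the capacity), and no two of those can share a disk, so at least 6 disks are needed.
So 6 is already optimal.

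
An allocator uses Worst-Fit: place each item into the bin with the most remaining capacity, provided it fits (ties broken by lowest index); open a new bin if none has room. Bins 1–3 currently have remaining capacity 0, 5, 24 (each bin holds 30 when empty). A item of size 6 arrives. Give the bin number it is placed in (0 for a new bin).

3

Bins with room: bin 3 (24).
Most room is bin 3 with 24 free.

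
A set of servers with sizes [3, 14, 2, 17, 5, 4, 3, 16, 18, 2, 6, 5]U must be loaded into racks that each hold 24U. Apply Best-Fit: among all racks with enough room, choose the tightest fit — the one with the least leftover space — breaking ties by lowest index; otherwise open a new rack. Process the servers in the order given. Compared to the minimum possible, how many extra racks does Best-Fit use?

1

Best-Fit: [3,14,2,5] [17,4,3] [16,6] [18,2] [5] → 5 racks.
Total size 95U; any packing needs at least ⌈95/24⌉ = 4 racks.
An optimal packing achieves that bound: [18,6] [17,5,2] [16,5,3] [14,4,3,2] → 4 racks.
Excess: 5 − 4 = 1.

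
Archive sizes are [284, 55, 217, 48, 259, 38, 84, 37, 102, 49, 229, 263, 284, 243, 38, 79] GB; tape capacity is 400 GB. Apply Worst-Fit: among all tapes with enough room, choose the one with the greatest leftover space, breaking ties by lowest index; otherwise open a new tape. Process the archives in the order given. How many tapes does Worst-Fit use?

tape 1: place 284 GB, 116 GB left
tape 1: place 55 GB, 61 GB left
tape 2: place 217 GB, 183 GB left
tape 2: place 48 GB, 135 GB left
tape 3: place 259 GB, 141 GB left
tape 3: place 38 GB, 103 GB left
tape 2: place 84 GB, 51 GB left
tape 3: place 37 GB, 66 GB left
tape 4: place 102 GB, 298 GB left
tape 4: place 49 GB, 249 GB left
tape 4: place 229 GB, 20 GB left
tape 5: place 263 GB, 137 GB left
tape 6: place 284 GB, 116 GB left
tape 7: place 243 GB, 157 GB left
tape 7: place 38 GB, 119 GB left
tape 5: place 79 GB, 58 GB left
Final tapes: [284,55] [217,48,84] [259,38,37] [102,49,229] [263,79] [284] [243,38].

7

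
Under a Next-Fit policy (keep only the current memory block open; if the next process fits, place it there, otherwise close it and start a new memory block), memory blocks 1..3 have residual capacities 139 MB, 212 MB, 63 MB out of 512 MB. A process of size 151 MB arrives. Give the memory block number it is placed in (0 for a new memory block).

Next-Fit only looks at memory block 3, which has 63 MB free.
151 MB does not fit, so a new memory block is opened.

0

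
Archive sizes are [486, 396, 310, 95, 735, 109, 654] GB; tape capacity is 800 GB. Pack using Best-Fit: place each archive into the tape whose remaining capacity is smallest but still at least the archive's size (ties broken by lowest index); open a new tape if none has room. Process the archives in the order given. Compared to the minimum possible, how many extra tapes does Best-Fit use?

0

Best-Fit: [486,310] [396,95,109] [735] [654] → 4 tapes.
Total size 2785 GB; any packing needs at least ⌈2785/800⌉ = 4 tapes.
So 4 is already optimal.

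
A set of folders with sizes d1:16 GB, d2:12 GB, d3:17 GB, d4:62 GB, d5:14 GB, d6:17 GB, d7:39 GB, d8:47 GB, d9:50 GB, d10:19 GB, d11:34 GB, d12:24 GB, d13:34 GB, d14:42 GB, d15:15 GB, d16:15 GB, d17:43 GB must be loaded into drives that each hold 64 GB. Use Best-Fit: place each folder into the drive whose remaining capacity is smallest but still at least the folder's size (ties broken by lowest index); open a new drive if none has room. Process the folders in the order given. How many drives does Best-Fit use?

drive 1: place d1 (16 GB), 48 GB left
drive 1: place d2 (12 GB), 36 GB left
drive 1: place d3 (17 GB), 19 GB left
drive 2: place d4 (62 GB), 2 GB left
drive 1: place d5 (14 GB), 5 GB left
drive 3: place d6 (17 GB), 47 GB left
drive 3: place d7 (39 GB), 8 GB left
drive 4: place d8 (47 GB), 17 GB left
drive 5: place d9 (50 GB), 14 GB left
drive 6: place d10 (19 GB), 45 GB left
drive 6: place d11 (34 GB), 11 GB left
drive 7: place d12 (24 GB), 40 GB left
drive 7: place d13 (34 GB), 6 GB left
drive 8: place d14 (42 GB), 22 GB left
drive 4: place d15 (15 GB), 2 GB left
drive 8: place d16 (15 GB), 7 GB left
drive 9: place d17 (43 GB), 21 GB left

9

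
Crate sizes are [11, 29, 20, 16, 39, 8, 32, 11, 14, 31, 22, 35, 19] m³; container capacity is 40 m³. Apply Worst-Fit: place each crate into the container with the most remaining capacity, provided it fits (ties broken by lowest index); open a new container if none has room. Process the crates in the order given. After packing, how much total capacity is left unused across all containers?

Put 11 m³ in container 1; 29 m³ remain.
Put 29 m³ in container 1; 0 m³ remain.
Put 20 m³ in container 2; 20 m³ remain.
Put 16 m³ in container 2; 4 m³ remain.
Put 39 m³ in container 3; 1 m³ remain.
Put 8 m³ in container 4; 32 m³ remain.
Put 32 m³ in container 4; 0 m³ remain.
Put 11 m³ in container 5; 29 m³ remain.
Put 14 m³ in container 5; 15 m³ remain.
Put 31 m³ in container 6; 9 m³ remain.
Put 22 m³ in container 7; 18 m³ remain.
Put 35 m³ in container 8; 5 m³ remain.
Put 19 m³ in container 9; 21 m³ remain.
9 containers × 40 m³ = 360 m³; used 287 m³; unused 73 m³.

73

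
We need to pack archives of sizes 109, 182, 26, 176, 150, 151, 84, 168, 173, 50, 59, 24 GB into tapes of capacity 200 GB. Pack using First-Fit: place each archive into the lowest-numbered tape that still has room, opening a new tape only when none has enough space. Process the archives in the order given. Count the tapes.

Put 109 GB in tape 1; 91 GB remain.
Put 182 GB in tape 2; 18 GB remain.
Put 26 GB in tape 1; 65 GB remain.
Put 176 GB in tape 3; 24 GB remain.
Put 150 GB in tape 4; 50 GB remain.
Put 151 GB in tape 5; 49 GB remain.
Put 84 GB in tape 6; 116 GB remain.
Put 168 GB in tape 7; 32 GB remain.
Put 173 GB in tape 8; 27 GB remain.
Put 50 GB in tape 1; 15 GB remain.
Put 59 GB in tape 6; 57 GB remain.
Put 24 GB in tape 3; 0 GB remain.

8 tapes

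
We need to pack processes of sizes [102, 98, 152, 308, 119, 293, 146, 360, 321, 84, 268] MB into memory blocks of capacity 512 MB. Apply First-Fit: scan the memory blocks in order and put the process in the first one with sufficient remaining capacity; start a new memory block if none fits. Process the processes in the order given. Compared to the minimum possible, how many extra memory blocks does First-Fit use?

1

First-Fit: [102,98,152,119] [308,146] [293,84] [360] [321] [268] → 6 memory blocks.
Total size 2251 MB; any packing needs at least ⌈2251/512⌉ = 5 memory blocks.
An optimal packing achieves that bound: [360,152] [321,146] [308,119,84] [293,102,98] [268] → 5 memory blocks.
Excess: 6 − 5 = 1.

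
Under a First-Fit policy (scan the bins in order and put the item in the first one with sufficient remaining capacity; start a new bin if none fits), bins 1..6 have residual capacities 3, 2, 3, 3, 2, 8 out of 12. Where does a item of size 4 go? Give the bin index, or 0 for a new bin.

Bins with room: bin 6 (8).
The first with room is bin 6.

6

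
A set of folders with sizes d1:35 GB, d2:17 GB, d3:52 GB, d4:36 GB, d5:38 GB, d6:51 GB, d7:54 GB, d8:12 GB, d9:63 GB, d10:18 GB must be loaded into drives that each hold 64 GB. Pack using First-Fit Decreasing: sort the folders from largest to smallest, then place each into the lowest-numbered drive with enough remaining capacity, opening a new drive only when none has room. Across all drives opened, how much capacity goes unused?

72

Sorted descending: 63, 54, 52, 51, 38, 36, 35, 18, 17, 12.
Put 63 GB in drive 1; 1 GB remain.
Put 54 GB in drive 2; 10 GB remain.
Put 52 GB in drive 3; 12 GB remain.
Put 51 GB in drive 4; 13 GB remain.
Put 38 GB in drive 5; 26 GB remain.
Put 36 GB in drive 6; 28 GB remain.
Put 35 GB in drive 7; 29 GB remain.
Put 18 GB in drive 5; 8 GB remain.
Put 17 GB in drive 6; 11 GB remain.
Put 12 GB in drive 3; 0 GB remain.
7 drives × 64 GB = 448 GB; used 376 GB; unused 72 GB.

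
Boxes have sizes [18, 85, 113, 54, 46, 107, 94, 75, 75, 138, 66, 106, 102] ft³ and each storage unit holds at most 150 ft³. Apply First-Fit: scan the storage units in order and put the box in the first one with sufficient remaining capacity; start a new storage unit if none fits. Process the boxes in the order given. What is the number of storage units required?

storage unit 1: place 18 ft³, 132 ft³ left
storage unit 1: place 85 ft³, 47 ft³ left
storage unit 2: place 113 ft³, 37 ft³ left
storage unit 3: place 54 ft³, 96 ft³ left
storage unit 1: place 46 ft³, 1 ft³ left
storage unit 4: place 107 ft³, 43 ft³ left
storage unit 3: place 94 ft³, 2 ft³ left
storage unit 5: place 75 ft³, 75 ft³ left
storage unit 5: place 75 ft³, 0 ft³ left
storage unit 6: place 138 ft³, 12 ft³ left
storage unit 7: place 66 ft³, 84 ft³ left
storage unit 8: place 106 ft³, 44 ft³ left
storage unit 9: place 102 ft³, 48 ft³ left
Final storage units: [18,85,46] [113] [54,94] [107] [75,75] [138] [66] [106] [102].

9 storage units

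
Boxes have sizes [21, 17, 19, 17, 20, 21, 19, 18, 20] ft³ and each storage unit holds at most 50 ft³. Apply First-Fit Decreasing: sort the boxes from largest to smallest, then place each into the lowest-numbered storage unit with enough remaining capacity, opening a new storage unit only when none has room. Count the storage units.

5

Sorted descending: 21, 21, 20, 20, 19, 19, 18, 17, 17.
Put 21 ft³ in storage unit 1; 29 ft³ remain.
Put 21 ft³ in storage unit 1; 8 ft³ remain.
Put 20 ft³ in storage unit 2; 30 ft³ remain.
Put 20 ft³ in storage unit 2; 10 ft³ remain.
Put 19 ft³ in storage unit 3; 31 ft³ remain.
Put 19 ft³ in storage unit 3; 12 ft³ remain.
Put 18 ft³ in storage unit 4; 32 ft³ remain.
Put 17 ft³ in storage unit 4; 15 ft³ remain.
Put 17 ft³ in storage unit 5; 33 ft³ remain.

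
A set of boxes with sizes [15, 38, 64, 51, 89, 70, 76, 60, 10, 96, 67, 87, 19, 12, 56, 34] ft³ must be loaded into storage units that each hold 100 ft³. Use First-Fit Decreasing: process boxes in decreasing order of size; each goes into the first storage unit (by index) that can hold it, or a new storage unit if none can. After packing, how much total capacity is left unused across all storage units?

156

Sorted descending: 96, 89, 87, 76, 70, 67, 64, 60, 56, 51, 38, 34, 19, 15, 12, 10.
Put 96 ft³ in storage unit 1; 4 ft³ remain.
Put 89 ft³ in storage unit 2; 11 ft³ remain.
Put 87 ft³ in storage unit 3; 13 ft³ remain.
Put 76 ft³ in storage unit 4; 24 ft³ remain.
Put 70 ft³ in storage unit 5; 30 ft³ remain.
Put 67 ft³ in storage unit 6; 33 ft³ remain.
Put 64 ft³ in storage unit 7; 36 ft³ remain.
Put 60 ft³ in storage unit 8; 40 ft³ remain.
Put 56 ft³ in storage unit 9; 44 ft³ remain.
Put 51 ft³ in storage unit 10; 49 ft³ remain.
Put 38 ft³ in storage unit 8; 2 ft³ remain.
Put 34 ft³ in storage unit 7; 2 ft³ remain.
Put 19 ft³ in storage unit 4; 5 ft³ remain.
Put 15 ft³ in storage unit 5; 15 ft³ remain.
Put 12 ft³ in storage unit 3; 1 ft³ remain.
Put 10 ft³ in storage unit 2; 1 ft³ remain.
10 storage units × 100 ft³ = 1000 ft³; used 844 ft³; unused 156 ft³.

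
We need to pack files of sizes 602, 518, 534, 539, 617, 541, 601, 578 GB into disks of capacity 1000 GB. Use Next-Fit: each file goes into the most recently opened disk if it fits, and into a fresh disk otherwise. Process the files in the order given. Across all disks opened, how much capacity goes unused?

3470

Put 602 GB in disk 1; 398 GB remain.
Put 518 GB in disk 2; 482 GB remain.
Put 534 GB in disk 3; 466 GB remain.
Put 539 GB in disk 4; 461 GB remain.
Put 617 GB in disk 5; 383 GB remain.
Put 541 GB in disk 6; 459 GB remain.
Put 601 GB in disk 7; 399 GB remain.
Put 578 GB in disk 8; 422 GB remain.
8 disks × 1000 GB = 8000 GB; used 4530 GB; unused 3470 GB.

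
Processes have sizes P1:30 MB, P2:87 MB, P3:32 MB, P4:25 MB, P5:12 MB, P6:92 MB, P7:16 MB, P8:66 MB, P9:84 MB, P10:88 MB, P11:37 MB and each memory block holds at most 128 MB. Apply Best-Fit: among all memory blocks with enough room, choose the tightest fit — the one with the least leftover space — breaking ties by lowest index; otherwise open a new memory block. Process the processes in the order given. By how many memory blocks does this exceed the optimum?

Best-Fit: [30,87] [32,25,12] [92,16] [66] [84] [88,37] → 6 memory blocks.
Total size 569 MB; any packing needs at least ⌈569/128⌉ = 5 memory blocks.
An optimal packing achieves that bound: [92,32] [88,37] [87,30] [84,25,16] [66,12] → 5 memory blocks.
Excess: 6 − 5 = 1.

1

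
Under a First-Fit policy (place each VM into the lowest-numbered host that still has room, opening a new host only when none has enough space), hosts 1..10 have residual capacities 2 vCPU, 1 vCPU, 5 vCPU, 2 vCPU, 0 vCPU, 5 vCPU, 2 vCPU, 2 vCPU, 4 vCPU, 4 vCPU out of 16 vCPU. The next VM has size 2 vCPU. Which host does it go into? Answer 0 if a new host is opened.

1

Hosts with room: host 1 (2 vCPU), host 3 (5 vCPU), host 4 (2 vCPU), host 6 (5 vCPU), host 7 (2 vCPU), host 8 (2 vCPU), host 9 (4 vCPU), host 10 (4 vCPU).
The first with room is host 1.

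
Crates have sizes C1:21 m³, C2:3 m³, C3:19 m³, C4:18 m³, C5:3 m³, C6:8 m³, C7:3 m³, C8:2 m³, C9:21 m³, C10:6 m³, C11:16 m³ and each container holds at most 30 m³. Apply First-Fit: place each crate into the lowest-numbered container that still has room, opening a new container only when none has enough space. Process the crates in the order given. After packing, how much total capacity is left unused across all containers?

30

container 1: place C1 (21 m³), 9 m³ left
container 1: place C2 (3 m³), 6 m³ left
container 2: place C3 (19 m³), 11 m³ left
container 3: place C4 (18 m³), 12 m³ left
container 1: place C5 (3 m³), 3 m³ left
container 2: place C6 (8 m³), 3 m³ left
container 1: place C7 (3 m³), 0 m³ left
container 2: place C8 (2 m³), 1 m³ left
container 4: place C9 (21 m³), 9 m³ left
container 3: place C10 (6 m³), 6 m³ left
container 5: place C11 (16 m³), 14 m³ left
5 containers × 30 m³ = 150 m³; used 120 m³; unused 30 m³.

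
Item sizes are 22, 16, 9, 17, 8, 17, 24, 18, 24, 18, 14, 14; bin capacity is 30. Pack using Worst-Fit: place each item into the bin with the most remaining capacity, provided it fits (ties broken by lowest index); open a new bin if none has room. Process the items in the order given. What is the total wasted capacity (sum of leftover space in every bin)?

Put 22 in bin 1; 8 remain.
Put 16 in bin 2; 14 remain.
Put 9 in bin 2; 5 remain.
Put 17 in bin 3; 13 remain.
Put 8 in bin 3; 5 remain.
Put 17 in bin 4; 13 remain.
Put 24 in bin 5; 6 remain.
Put 18 in bin 6; 12 remain.
Put 24 in bin 7; 6 remain.
Put 18 in bin 8; 12 remain.
Put 14 in bin 9; 16 remain.
Put 14 in bin 9; 2 remain.
9 bins × 30 = 270; used 201; unused 69.

69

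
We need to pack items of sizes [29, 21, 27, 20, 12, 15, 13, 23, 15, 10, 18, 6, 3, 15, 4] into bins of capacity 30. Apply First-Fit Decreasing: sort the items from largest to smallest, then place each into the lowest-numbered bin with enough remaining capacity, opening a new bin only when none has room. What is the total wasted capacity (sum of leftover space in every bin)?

Sorted descending: 29, 27, 23, 21, 20, 18, 15, 15, 15, 13, 12, 10, 6, 4, 3.
Put 29 in bin 1; 1 remain.
Put 27 in bin 2; 3 remain.
Put 23 in bin 3; 7 remain.
Put 21 in bin 4; 9 remain.
Put 20 in bin 5; 10 remain.
Put 18 in bin 6; 12 remain.
Put 15 in bin 7; 15 remain.
Put 15 in bin 7; 0 remain.
Put 15 in bin 8; 15 remain.
Put 13 in bin 8; 2 remain.
Put 12 in bin 6; 0 remain.
Put 10 in bin 5; 0 remain.
Put 6 in bin 3; 1 remain.
Put 4 in bin 4; 5 remain.
Put 3 in bin 2; 0 remain.
8 bins × 30 = 240; used 231; unused 9.

9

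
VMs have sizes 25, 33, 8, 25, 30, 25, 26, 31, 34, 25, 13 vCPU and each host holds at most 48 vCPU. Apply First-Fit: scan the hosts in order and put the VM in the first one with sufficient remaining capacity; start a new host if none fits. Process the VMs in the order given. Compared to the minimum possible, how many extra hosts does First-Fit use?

0

First-Fit: [25,8,13] [33] [25] [30] [25] [26] [31] [34] [25] → 9 hosts.
9 VMs exceed 24 vCPU (half the capacity), and no two of those can share a host, so at least 9 hosts are needed.
So 9 is already optimal.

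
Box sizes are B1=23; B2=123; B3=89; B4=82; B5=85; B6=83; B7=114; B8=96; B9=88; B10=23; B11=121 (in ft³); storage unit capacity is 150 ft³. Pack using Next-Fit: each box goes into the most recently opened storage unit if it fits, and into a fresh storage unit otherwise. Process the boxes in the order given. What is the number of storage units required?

9 storage units

storage unit 1: place B1 (23 ft³), 127 ft³ left
storage unit 1: place B2 (123 ft³), 4 ft³ left
storage unit 2: place B3 (89 ft³), 61 ft³ left
storage unit 3: place B4 (82 ft³), 68 ft³ left
storage unit 4: place B5 (85 ft³), 65 ft³ left
storage unit 5: place B6 (83 ft³), 67 ft³ left
storage unit 6: place B7 (114 ft³), 36 ft³ left
storage unit 7: place B8 (96 ft³), 54 ft³ left
storage unit 8: place B9 (88 ft³), 62 ft³ left
storage unit 8: place B10 (23 ft³), 39 ft³ left
storage unit 9: place B11 (121 ft³), 29 ft³ left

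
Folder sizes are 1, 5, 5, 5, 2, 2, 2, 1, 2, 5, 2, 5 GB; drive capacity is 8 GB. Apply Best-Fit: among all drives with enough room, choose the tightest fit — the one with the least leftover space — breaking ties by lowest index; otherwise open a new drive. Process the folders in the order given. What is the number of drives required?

Put 1 GB in drive 1; 7 GB remain.
Put 5 GB in drive 1; 2 GB remain.
Put 5 GB in drive 2; 3 GB remain.
Put 5 GB in drive 3; 3 GB remain.
Put 2 GB in drive 1; 0 GB remain.
Put 2 GB in drive 2; 1 GB remain.
Put 2 GB in drive 3; 1 GB remain.
Put 1 GB in drive 2; 0 GB remain.
Put 2 GB in drive 4; 6 GB remain.
Put 5 GB in drive 4; 1 GB remain.
Put 2 GB in drive 5; 6 GB remain.
Put 5 GB in drive 5; 1 GB remain.
Final drives: [1,5,2] [5,2,1] [5,2] [2,5] [2,5].

5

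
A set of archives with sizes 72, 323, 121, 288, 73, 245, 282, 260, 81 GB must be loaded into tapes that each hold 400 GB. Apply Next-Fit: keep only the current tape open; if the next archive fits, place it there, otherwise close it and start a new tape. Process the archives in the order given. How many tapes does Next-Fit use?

6

tape 1: place 72 GB, 328 GB left
tape 1: place 323 GB, 5 GB left
tape 2: place 121 GB, 279 GB left
tape 3: place 288 GB, 112 GB left
tape 3: place 73 GB, 39 GB left
tape 4: place 245 GB, 155 GB left
tape 5: place 282 GB, 118 GB left
tape 6: place 260 GB, 140 GB left
tape 6: place 81 GB, 59 GB left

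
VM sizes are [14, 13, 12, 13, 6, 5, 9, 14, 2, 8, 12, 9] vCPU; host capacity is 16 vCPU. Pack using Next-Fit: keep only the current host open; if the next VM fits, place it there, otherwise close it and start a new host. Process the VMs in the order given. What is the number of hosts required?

10 hosts

Put 14 vCPU in host 1; 2 vCPU remain.
Put 13 vCPU in host 2; 3 vCPU remain.
Put 12 vCPU in host 3; 4 vCPU remain.
Put 13 vCPU in host 4; 3 vCPU remain.
Put 6 vCPU in host 5; 10 vCPU remain.
Put 5 vCPU in host 5; 5 vCPU remain.
Put 9 vCPU in host 6; 7 vCPU remain.
Put 14 vCPU in host 7; 2 vCPU remain.
Put 2 vCPU in host 7; 0 vCPU remain.
Put 8 vCPU in host 8; 8 vCPU remain.
Put 12 vCPU in host 9; 4 vCPU remain.
Put 9 vCPU in host 10; 7 vCPU remain.
Final hosts: [14] [13] [12] [13] [6,5] [9] [14,2] [8] [12] [9].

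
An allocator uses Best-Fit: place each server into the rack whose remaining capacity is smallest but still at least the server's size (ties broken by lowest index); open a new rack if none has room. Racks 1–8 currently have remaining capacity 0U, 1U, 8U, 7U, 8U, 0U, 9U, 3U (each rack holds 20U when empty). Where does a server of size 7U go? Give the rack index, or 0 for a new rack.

4

Racks with room: rack 3 (8U), rack 4 (7U), rack 5 (8U), rack 7 (9U).
Tightest fit is rack 4 with 7U free.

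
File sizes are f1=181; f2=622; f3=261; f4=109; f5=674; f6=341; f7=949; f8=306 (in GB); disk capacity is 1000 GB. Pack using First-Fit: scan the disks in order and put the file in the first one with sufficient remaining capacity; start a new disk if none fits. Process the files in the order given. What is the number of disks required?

4

f1 (181 GB) → disk 1 (remaining 819 GB)
f2 (622 GB) → disk 1 (remaining 197 GB)
f3 (261 GB) → disk 2 (remaining 739 GB)
f4 (109 GB) → disk 1 (remaining 88 GB)
f5 (674 GB) → disk 2 (remaining 65 GB)
f6 (341 GB) → disk 3 (remaining 659 GB)
f7 (949 GB) → disk 4 (remaining 51 GB)
f8 (306 GB) → disk 3 (remaining 353 GB)
Final disks: [181,622,109] [261,674] [341,306] [949].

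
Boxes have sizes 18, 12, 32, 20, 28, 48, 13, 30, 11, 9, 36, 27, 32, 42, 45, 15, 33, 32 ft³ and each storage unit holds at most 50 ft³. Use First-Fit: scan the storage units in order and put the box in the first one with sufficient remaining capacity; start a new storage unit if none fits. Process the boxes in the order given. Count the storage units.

12

18 ft³ → storage unit 1 (remaining 32 ft³)
12 ft³ → storage unit 1 (remaining 20 ft³)
32 ft³ → storage unit 2 (remaining 18 ft³)
20 ft³ → storage unit 1 (remaining 0 ft³)
28 ft³ → storage unit 3 (remaining 22 ft³)
48 ft³ → storage unit 4 (remaining 2 ft³)
13 ft³ → storage unit 2 (remaining 5 ft³)
30 ft³ → storage unit 5 (remaining 20 ft³)
11 ft³ → storage unit 3 (remaining 11 ft³)
9 ft³ → storage unit 3 (remaining 2 ft³)
36 ft³ → storage unit 6 (remaining 14 ft³)
27 ft³ → storage unit 7 (remaining 23 ft³)
32 ft³ → storage unit 8 (remaining 18 ft³)
42 ft³ → storage unit 9 (remaining 8 ft³)
45 ft³ → storage unit 10 (remaining 5 ft³)
15 ft³ → storage unit 5 (remaining 5 ft³)
33 ft³ → storage unit 11 (remaining 17 ft³)
32 ft³ → storage unit 12 (remaining 18 ft³)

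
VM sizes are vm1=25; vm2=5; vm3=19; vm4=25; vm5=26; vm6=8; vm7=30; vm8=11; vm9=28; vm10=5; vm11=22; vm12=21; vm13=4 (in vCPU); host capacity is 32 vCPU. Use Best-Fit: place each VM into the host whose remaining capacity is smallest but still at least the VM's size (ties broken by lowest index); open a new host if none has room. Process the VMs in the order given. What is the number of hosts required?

8 hosts

host 1: place vm1 (25 vCPU), 7 vCPU left
host 1: place vm2 (5 vCPU), 2 vCPU left
host 2: place vm3 (19 vCPU), 13 vCPU left
host 3: place vm4 (25 vCPU), 7 vCPU left
host 4: place vm5 (26 vCPU), 6 vCPU left
host 2: place vm6 (8 vCPU), 5 vCPU left
host 5: place vm7 (30 vCPU), 2 vCPU left
host 6: place vm8 (11 vCPU), 21 vCPU left
host 7: place vm9 (28 vCPU), 4 vCPU left
host 2: place vm10 (5 vCPU), 0 vCPU left
host 8: place vm11 (22 vCPU), 10 vCPU left
host 6: place vm12 (21 vCPU), 0 vCPU left
host 7: place vm13 (4 vCPU), 0 vCPU left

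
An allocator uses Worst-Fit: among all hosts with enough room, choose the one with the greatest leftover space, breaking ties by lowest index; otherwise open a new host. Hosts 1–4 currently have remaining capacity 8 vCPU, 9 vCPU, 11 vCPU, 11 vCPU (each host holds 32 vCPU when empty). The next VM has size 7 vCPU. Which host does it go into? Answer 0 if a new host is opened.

Hosts with room: host 1 (8 vCPU), host 2 (9 vCPU), host 3 (11 vCPU), host 4 (11 vCPU).
Most room is host 3 with 11 vCPU free.

3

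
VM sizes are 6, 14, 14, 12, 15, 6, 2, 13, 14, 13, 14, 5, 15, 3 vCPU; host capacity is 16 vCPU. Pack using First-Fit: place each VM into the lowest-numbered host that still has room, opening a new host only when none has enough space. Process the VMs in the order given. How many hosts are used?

11 hosts

host 1: place 6 vCPU, 10 vCPU left
host 2: place 14 vCPU, 2 vCPU left
host 3: place 14 vCPU, 2 vCPU left
host 4: place 12 vCPU, 4 vCPU left
host 5: place 15 vCPU, 1 vCPU left
host 1: place 6 vCPU, 4 vCPU left
host 1: place 2 vCPU, 2 vCPU left
host 6: place 13 vCPU, 3 vCPU left
host 7: place 14 vCPU, 2 vCPU left
host 8: place 13 vCPU, 3 vCPU left
host 9: place 14 vCPU, 2 vCPU left
host 10: place 5 vCPU, 11 vCPU left
host 11: place 15 vCPU, 1 vCPU left
host 4: place 3 vCPU, 1 vCPU left
Final hosts: [6,6,2] [14] [14] [12,3] [15] [13] [14] [13] [14] [5] [15].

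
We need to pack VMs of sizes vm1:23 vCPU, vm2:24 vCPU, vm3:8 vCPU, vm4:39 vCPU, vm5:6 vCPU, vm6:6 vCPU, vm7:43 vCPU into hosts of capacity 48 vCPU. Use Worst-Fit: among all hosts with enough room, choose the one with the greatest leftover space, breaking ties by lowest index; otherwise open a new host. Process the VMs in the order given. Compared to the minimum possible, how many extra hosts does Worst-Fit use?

0

Worst-Fit: [23,24] [8,39] [6,6] [43] → 4 hosts.
Total size 149 vCPU; any packing needs at least ⌈149/48⌉ = 4 hosts.
So 4 is already optimal.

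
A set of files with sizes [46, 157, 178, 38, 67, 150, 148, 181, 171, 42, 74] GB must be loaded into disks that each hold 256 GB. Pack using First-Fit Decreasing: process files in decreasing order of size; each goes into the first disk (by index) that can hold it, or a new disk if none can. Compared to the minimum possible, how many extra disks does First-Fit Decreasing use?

First-Fit Decreasing: [181,74] [178,67] [171,46,38] [157,42] [150] [148] → 6 disks.
6 files exceed 128 GB (half the capacity), and no two of those can share a disk, so at least 6 disks are needed.
So 6 is already optimal.

0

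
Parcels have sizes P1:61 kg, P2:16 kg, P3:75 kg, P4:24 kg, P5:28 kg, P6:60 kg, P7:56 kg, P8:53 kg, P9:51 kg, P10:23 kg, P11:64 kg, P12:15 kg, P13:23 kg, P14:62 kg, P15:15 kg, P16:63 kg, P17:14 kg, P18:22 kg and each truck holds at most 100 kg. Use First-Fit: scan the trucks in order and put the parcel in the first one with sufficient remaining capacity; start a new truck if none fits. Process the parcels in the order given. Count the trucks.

truck 1: place P1 (61 kg), 39 kg left
truck 1: place P2 (16 kg), 23 kg left
truck 2: place P3 (75 kg), 25 kg left
truck 2: place P4 (24 kg), 1 kg left
truck 3: place P5 (28 kg), 72 kg left
truck 3: place P6 (60 kg), 12 kg left
truck 4: place P7 (56 kg), 44 kg left
truck 5: place P8 (53 kg), 47 kg left
truck 6: place P9 (51 kg), 49 kg left
truck 1: place P10 (23 kg), 0 kg left
truck 7: place P11 (64 kg), 36 kg left
truck 4: place P12 (15 kg), 29 kg left
truck 4: place P13 (23 kg), 6 kg left
truck 8: place P14 (62 kg), 38 kg left
truck 5: place P15 (15 kg), 32 kg left
truck 9: place P16 (63 kg), 37 kg left
truck 5: place P17 (14 kg), 18 kg left
truck 6: place P18 (22 kg), 27 kg left

9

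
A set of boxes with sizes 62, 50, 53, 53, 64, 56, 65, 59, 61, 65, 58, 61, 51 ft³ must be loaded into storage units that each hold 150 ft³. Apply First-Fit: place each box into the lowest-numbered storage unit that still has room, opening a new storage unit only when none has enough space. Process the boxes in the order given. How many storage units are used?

Put 62 ft³ in storage unit 1; 88 ft³ remain.
Put 50 ft³ in storage unit 1; 38 ft³ remain.
Put 53 ft³ in storage unit 2; 97 ft³ remain.
Put 53 ft³ in storage unit 2; 44 ft³ remain.
Put 64 ft³ in storage unit 3; 86 ft³ remain.
Put 56 ft³ in storage unit 3; 30 ft³ remain.
Put 65 ft³ in storage unit 4; 85 ft³ remain.
Put 59 ft³ in storage unit 4; 26 ft³ remain.
Put 61 ft³ in storage unit 5; 89 ft³ remain.
Put 65 ft³ in storage unit 5; 24 ft³ remain.
Put 58 ft³ in storage unit 6; 92 ft³ remain.
Put 61 ft³ in storage unit 6; 31 ft³ remain.
Put 51 ft³ in storage unit 7; 99 ft³ remain.
Final storage units: [62,50] [53,53] [64,56] [65,59] [61,65] [58,61] [51].

7 storage units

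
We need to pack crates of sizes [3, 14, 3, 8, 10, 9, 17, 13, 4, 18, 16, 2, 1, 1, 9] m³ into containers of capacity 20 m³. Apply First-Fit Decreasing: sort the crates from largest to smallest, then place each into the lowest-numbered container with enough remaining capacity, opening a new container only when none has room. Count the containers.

Sorted descending: 18, 17, 16, 14, 13, 10, 9, 9, 8, 4, 3, 3, 2, 1, 1.
Put 18 m³ in container 1; 2 m³ remain.
Put 17 m³ in container 2; 3 m³ remain.
Put 16 m³ in container 3; 4 m³ remain.
Put 14 m³ in container 4; 6 m³ remain.
Put 13 m³ in container 5; 7 m³ remain.
Put 10 m³ in container 6; 10 m³ remain.
Put 9 m³ in container 6; 1 m³ remain.
Put 9 m³ in container 7; 11 m³ remain.
Put 8 m³ in container 7; 3 m³ remain.
Put 4 m³ in container 3; 0 m³ remain.
Put 3 m³ in container 2; 0 m³ remain.
Put 3 m³ in container 4; 3 m³ remain.
Put 2 m³ in container 1; 0 m³ remain.
Put 1 m³ in container 4; 2 m³ remain.
Put 1 m³ in container 4; 1 m³ remain.

7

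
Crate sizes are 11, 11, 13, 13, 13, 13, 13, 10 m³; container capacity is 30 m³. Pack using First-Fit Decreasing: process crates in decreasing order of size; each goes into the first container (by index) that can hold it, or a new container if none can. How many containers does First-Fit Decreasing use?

4 containers

Sorted descending: 13, 13, 13, 13, 13, 11, 11, 10.
container 1: place 13 m³, 17 m³ left
container 1: place 13 m³, 4 m³ left
container 2: place 13 m³, 17 m³ left
container 2: place 13 m³, 4 m³ left
container 3: place 13 m³, 17 m³ left
container 3: place 11 m³, 6 m³ left
container 4: place 11 m³, 19 m³ left
container 4: place 10 m³, 9 m³ left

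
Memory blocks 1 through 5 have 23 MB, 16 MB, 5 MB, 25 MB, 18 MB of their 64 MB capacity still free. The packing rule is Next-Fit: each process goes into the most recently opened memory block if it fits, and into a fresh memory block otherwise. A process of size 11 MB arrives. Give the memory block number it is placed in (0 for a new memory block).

5

Next-Fit only looks at memory block 5, which has 18 MB free.
11 MB fits there.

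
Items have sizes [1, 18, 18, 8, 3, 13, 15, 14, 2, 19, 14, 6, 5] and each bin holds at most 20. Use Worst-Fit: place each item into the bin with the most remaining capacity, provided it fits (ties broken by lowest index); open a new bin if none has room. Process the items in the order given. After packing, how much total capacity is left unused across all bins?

24

1 → bin 1 (remaining 19)
18 → bin 1 (remaining 1)
18 → bin 2 (remaining 2)
8 → bin 3 (remaining 12)
3 → bin 3 (remaining 9)
13 → bin 4 (remaining 7)
15 → bin 5 (remaining 5)
14 → bin 6 (remaining 6)
2 → bin 3 (remaining 7)
19 → bin 7 (remaining 1)
14 → bin 8 (remaining 6)
6 → bin 3 (remaining 1)
5 → bin 4 (remaining 2)
8 bins × 20 = 160; used 136; unused 24.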